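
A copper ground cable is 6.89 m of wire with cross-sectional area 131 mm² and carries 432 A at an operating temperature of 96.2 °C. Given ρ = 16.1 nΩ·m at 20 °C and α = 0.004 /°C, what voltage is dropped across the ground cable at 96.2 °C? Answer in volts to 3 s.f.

0.477 V

ρ = 16.1 nΩ·m = 1.61×10^-8 Ω·m
A = 131 mm² = 1.310e-04 m²
R₍20₎ = ρL/A = (1.61×10^-8)(6.89)/(1.310e-04) = 8.468×10^-4 Ω
R₍96.2₎ = R₍20₎(1 + αΔT) = 8.468×10^-4 × (1 + 0.004×76.2) = 0.001105 Ω
V = IR = 432 × 0.001105 = 0.477 V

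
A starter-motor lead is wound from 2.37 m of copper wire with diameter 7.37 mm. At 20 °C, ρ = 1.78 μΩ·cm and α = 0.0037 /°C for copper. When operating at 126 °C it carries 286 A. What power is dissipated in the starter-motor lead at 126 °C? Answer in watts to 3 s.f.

113 W

ρ = 1.78 μΩ·cm = 1.78×10^-8 Ω·m
A = π(d/2)² = π(3.6850e-03 m)² = 4.266e-05 m²
R₍20₎ = ρL/A = (1.78×10^-8)(2.37)/(4.266e-05) = 9.889×10^-4 Ω
R₍126₎ = R₍20₎(1 + αΔT) = 9.889×10^-4 × (1 + 0.0037×106) = 0.001377 Ω
P = I²R = (286)² × 0.001377 = 113 W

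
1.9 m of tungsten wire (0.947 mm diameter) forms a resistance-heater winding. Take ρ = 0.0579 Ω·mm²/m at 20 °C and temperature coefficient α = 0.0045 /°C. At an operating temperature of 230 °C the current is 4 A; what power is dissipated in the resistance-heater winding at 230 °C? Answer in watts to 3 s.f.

4.86 W

ρ = 0.0579 Ω·mm²/m = 5.79×10^-8 Ω·m
A = π(d/2)² = π(4.7350e-04 m)² = 7.044e-07 m²
R₍20₎ = ρL/A = (5.79×10^-8)(1.9)/(7.044e-07) = 0.1562 Ω
R₍230₎ = R₍20₎(1 + αΔT) = 0.1562 × (1 + 0.0045×210) = 0.3038 Ω
P = I²R = (4)² × 0.3038 = 4.86 W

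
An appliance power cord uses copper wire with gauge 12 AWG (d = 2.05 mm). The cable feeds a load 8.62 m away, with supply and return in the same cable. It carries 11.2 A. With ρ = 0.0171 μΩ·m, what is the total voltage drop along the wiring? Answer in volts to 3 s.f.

ρ = 0.0171 μΩ·m = 1.71×10^-8 Ω·m
A = π(2.05/2 mm)² = π(1.0250e-03 m)² = 3.301e-06 m²
Total conductor length (both ways) L = 2 × 8.62 = 17.24 m
R = ρL/A = (1.71×10^-8)(17.24)/(3.301e-06) = 0.08932 Ω
V = IR = 11.2 × 0.08932 = 1.00 V

1.00 V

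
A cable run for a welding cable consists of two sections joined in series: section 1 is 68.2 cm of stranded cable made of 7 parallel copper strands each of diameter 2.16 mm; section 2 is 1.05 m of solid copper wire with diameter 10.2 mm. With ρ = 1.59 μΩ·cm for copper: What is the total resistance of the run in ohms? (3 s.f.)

ρ = 1.59 μΩ·cm = 1.59×10^-8 Ω·m
Section 1: A_strand = π(1.0800e-03)² = 3.664e-06 m²; R₁ = ρL/(N·A_s) = (1.59×10^-8)(0.682)/(7×3.664e-06) = 4.228×10^-4 Ω
Section 2: A = π(d/2)² = π(5.1000e-03 m)² = 8.171e-05 m²
R₂ = (1.59×10^-8)(1.05)/(8.171e-05) = 2.043×10^-4 Ω
R = R₁ + R₂ = 6.27×10^-4 Ω

6.27×10^-4 Ω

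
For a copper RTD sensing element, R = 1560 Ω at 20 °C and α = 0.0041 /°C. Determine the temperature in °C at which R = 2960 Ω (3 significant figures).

239 °C

R = R₀(1 + α(T − T₀)) ⇒ T = T₀ + (R/R₀ − 1)/α
T = 20 + (2960/1560 − 1)/0.0041 = 20 + (0.8974)/0.0041 = 239 °C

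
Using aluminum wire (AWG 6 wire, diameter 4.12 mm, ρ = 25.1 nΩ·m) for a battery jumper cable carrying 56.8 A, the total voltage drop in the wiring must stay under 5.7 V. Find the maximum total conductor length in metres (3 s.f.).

53.3 m

ρ = 25.1 nΩ·m = 2.51×10^-8 Ω·m
A = π(4.12/2 mm)² = π(2.0600e-03 m)² = 1.333e-05 m²
L_max = V_max·A/(1·ρI) = (5.7)(1.333e-05)/(2.51×10^-8×56.8) = 53.3 m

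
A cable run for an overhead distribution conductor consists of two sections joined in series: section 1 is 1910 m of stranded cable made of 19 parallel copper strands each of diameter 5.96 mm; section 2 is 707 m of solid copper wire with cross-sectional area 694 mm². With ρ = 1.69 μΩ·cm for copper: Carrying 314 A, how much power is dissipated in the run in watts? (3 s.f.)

ρ = 1.69 μΩ·cm = 1.69×10^-8 Ω·m
Section 1: A_strand = π(2.9800e-03)² = 2.790e-05 m²; R₁ = ρL/(N·A_s) = (1.69×10^-8)(1910)/(19×2.790e-05) = 0.0609 Ω
Section 2: A = 694 mm² = 6.940e-04 m²
R₂ = (1.69×10^-8)(707)/(6.940e-04) = 0.01722 Ω
R = R₁ + R₂ = 0.07811 Ω
P = I²R = (314)² × 0.07811 = 7700 W

7700 W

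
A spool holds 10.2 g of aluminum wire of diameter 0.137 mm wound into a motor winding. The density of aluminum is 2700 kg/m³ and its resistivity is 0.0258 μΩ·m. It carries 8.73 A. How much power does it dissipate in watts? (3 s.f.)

ρ = 0.0258 μΩ·m = 2.58×10^-8 Ω·m
A = π(d/2)² = π(6.8500e-05 m)² = 1.4741e-08 m²
L = m/(density·A) = 0.0102/(2700×1.4741e-08) = 256.3 m
R = ρL/A = (2.58×10^-8)(256.3)/(1.4741e-08) = 448.5 Ω
P = I²R = (8.73)² × 448.5 = 34200 W

34200 W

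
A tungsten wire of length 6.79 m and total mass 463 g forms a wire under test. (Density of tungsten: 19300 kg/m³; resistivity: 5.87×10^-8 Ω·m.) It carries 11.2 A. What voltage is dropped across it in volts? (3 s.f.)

1.26 V

A = m/(density·L) = 0.463/(19300×6.79) = 3.5331e-06 m²
R = ρL/A = (5.87×10^-8)(6.79)/(3.5331e-06) = 0.1128 Ω
V = IR = 11.2 × 0.1128 = 1.26 V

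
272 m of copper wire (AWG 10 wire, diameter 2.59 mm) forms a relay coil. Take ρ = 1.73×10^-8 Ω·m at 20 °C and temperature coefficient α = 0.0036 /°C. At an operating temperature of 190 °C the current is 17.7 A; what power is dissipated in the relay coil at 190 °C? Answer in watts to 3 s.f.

451 W

A = π(2.59/2 mm)² = π(1.2950e-03 m)² = 5.269e-06 m²
R₍20₎ = ρL/A = (1.73×10^-8)(272)/(5.269e-06) = 0.8932 Ω
R₍190₎ = R₍20₎(1 + αΔT) = 0.8932 × (1 + 0.0036×170) = 1.44 Ω
P = I²R = (17.7)² × 1.44 = 451 W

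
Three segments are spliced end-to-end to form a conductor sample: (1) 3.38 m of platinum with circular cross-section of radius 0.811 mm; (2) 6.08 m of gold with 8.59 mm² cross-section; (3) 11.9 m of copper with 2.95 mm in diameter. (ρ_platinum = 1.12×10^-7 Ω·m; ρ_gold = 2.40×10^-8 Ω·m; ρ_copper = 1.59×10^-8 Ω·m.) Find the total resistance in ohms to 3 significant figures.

0.228 Ω

Seg 1: A = πr² = π(8.1100e-04 m)² = 2.066e-06 m²
R_1 = (1.12×10^-7)(3.38)/(2.066e-06) = 0.1832 Ω
Seg 2: A = 8.59 mm² = 8.590e-06 m²
R_2 = (2.40×10^-8)(6.08)/(8.590e-06) = 0.01699 Ω
Seg 3: A = π(d/2)² = π(1.4750e-03 m)² = 6.835e-06 m²
R_3 = (1.59×10^-8)(11.9)/(6.835e-06) = 0.02768 Ω
R_total = R_1 + R_2 + R_3 = 0.228 Ω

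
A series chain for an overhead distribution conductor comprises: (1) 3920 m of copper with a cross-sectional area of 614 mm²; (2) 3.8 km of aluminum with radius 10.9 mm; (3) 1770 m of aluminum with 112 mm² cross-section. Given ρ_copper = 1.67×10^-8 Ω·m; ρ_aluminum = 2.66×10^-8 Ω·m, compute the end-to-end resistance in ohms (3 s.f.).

Seg 1: A = 614 mm² = 6.140e-04 m²
R_1 = (1.67×10^-8)(3920)/(6.140e-04) = 0.1066 Ω
Seg 2: A = πr² = π(1.0900e-02 m)² = 3.733e-04 m²
R_2 = (2.66×10^-8)(3800)/(3.733e-04) = 0.2708 Ω
Seg 3: A = 112 mm² = 1.120e-04 m²
R_3 = (2.66×10^-8)(1770)/(1.120e-04) = 0.4204 Ω
R_total = R_1 + R_2 + R_3 = 0.798 Ω

0.798 Ω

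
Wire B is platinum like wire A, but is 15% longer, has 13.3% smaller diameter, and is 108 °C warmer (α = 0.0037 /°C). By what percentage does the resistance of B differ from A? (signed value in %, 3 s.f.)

R ∝ ρL/d² with ρ ∝ (1+αΔT), so R_B/R_A = (1 + 15/100) × (1 − 13.3/100)⁻² × (1 + 0.0037×108)
= 1.15 × 1.33 × 1.4 = 2.141
(R_B − R_A)/R_A = 2.141 − 1 = 114%

114%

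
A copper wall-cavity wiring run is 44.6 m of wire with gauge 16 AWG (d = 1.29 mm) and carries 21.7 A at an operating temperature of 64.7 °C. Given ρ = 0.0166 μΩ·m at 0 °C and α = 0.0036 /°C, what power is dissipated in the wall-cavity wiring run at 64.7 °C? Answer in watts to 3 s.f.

ρ = 0.0166 μΩ·m = 1.66×10^-8 Ω·m
A = π(1.29/2 mm)² = π(6.4500e-04 m)² = 1.307e-06 m²
R₍0₎ = ρL/A = (1.66×10^-8)(44.6)/(1.307e-06) = 0.5665 Ω
R₍64.7₎ = R₍0₎(1 + αΔT) = 0.5665 × (1 + 0.0036×64.7) = 0.6984 Ω
P = I²R = (21.7)² × 0.6984 = 329 W

329 W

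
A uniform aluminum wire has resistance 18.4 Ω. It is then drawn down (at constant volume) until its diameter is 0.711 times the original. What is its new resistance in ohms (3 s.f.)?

Volume constant ⇒ L' = L/r² with r = 0.711. R' = ρL'/A' = ρ(L/r²)/(πr²d₀²/4) = R/r⁴.
R' = 3.913 × 18.4 = 72.0 Ω

72.0 Ω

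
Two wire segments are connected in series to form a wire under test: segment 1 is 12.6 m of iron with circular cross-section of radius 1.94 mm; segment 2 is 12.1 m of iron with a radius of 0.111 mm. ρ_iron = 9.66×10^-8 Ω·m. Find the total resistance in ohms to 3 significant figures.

Segment 1: A = πr² = π(1.9400e-03 m)² = 1.182e-05 m²
R₁ = ρL/A = (9.66×10^-8)(12.6)/(1.182e-05) = 0.1029 Ω
Segment 2: A = πr² = π(1.1100e-04 m)² = 3.871e-08 m²
R₂ = (9.66×10^-8)(12.1)/(3.871e-08) = 30.2 Ω
R = R₁ + R₂ = 30.3 Ω

30.3 Ω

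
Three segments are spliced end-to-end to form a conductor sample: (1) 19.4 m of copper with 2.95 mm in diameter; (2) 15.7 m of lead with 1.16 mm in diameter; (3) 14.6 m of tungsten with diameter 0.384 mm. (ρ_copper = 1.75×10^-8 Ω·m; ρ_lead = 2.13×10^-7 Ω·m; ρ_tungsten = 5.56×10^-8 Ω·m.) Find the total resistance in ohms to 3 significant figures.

Seg 1: A = π(d/2)² = π(1.4750e-03 m)² = 6.835e-06 m²
R_1 = (1.75×10^-8)(19.4)/(6.835e-06) = 0.04967 Ω
Seg 2: A = π(d/2)² = π(5.8000e-04 m)² = 1.057e-06 m²
R_2 = (2.13×10^-7)(15.7)/(1.057e-06) = 3.164 Ω
Seg 3: A = π(d/2)² = π(1.9200e-04 m)² = 1.158e-07 m²
R_3 = (5.56×10^-8)(14.6)/(1.158e-07) = 7.009 Ω
R_total = R_1 + R_2 + R_3 = 10.2 Ω

10.2 Ω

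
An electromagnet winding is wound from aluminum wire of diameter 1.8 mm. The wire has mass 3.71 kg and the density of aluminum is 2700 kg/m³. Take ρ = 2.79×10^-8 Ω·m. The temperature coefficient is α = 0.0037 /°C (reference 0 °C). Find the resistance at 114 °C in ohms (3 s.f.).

A = π(d/2)² = π(9.0000e-04 m)² = 2.5447e-06 m²
L = m/(density·A) = 3.71/(2700×2.5447e-06) = 540 m
R = ρL/A = (2.79×10^-8)(540)/(2.5447e-06) = 5.92 Ω
R(114 °C) = 5.92 × (1 + 0.0037×114) = 8.42 Ω

8.42 Ω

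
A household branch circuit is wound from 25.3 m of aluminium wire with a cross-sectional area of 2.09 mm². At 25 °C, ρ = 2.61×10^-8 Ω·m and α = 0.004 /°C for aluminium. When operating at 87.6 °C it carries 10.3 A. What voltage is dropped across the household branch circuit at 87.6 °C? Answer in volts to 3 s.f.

A = 2.09 mm² = 2.090e-06 m²
R₍25₎ = ρL/A = (2.61×10^-8)(25.3)/(2.090e-06) = 0.3159 Ω
R₍87.6₎ = R₍25₎(1 + αΔT) = 0.3159 × (1 + 0.004×62.6) = 0.3951 Ω
V = IR = 10.3 × 0.3951 = 4.07 V

4.07 V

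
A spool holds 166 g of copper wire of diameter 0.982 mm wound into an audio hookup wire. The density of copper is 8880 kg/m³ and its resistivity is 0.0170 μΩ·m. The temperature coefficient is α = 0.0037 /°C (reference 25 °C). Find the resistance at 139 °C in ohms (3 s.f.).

ρ = 0.0170 μΩ·m = 1.70×10^-8 Ω·m
A = π(d/2)² = π(4.9100e-04 m)² = 7.5738e-07 m²
L = m/(density·A) = 0.166/(8880×7.5738e-07) = 24.68 m
R = ρL/A = (1.70×10^-8)(24.68)/(7.5738e-07) = 0.554 Ω
R(139 °C) = 0.554 × (1 + 0.0037×114) = 0.788 Ω

0.788 Ω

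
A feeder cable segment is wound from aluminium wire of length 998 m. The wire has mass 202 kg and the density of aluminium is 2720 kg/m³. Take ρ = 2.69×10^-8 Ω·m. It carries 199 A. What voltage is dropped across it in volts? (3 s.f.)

71.8 V

A = m/(density·L) = 202/(2720×998) = 7.4414e-05 m²
R = ρL/A = (2.69×10^-8)(998)/(7.4414e-05) = 0.3608 Ω
V = IR = 199 × 0.3608 = 71.8 V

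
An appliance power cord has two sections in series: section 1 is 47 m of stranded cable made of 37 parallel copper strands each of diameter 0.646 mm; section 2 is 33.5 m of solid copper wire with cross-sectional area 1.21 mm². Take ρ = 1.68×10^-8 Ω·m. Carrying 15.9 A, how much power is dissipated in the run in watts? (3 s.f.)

Section 1: A_strand = π(3.2300e-04)² = 3.278e-07 m²; R₁ = ρL/(N·A_s) = (1.68×10^-8)(47)/(37×3.278e-07) = 0.06511 Ω
Section 2: A = 1.21 mm² = 1.210e-06 m²
R₂ = (1.68×10^-8)(33.5)/(1.210e-06) = 0.4651 Ω
R = R₁ + R₂ = 0.5302 Ω
P = I²R = (15.9)² × 0.5302 = 134 W

134 W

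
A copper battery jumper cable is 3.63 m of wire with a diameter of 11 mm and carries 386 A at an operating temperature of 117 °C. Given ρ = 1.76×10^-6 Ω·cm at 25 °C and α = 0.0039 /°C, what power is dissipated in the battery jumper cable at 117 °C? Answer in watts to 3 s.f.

ρ = 1.76×10^-6 Ω·cm = 1.76×10^-8 Ω·m
A = π(d/2)² = π(5.5000e-03 m)² = 9.503e-05 m²
R₍25₎ = ρL/A = (1.76×10^-8)(3.63)/(9.503e-05) = 6.723×10^-4 Ω
R₍117₎ = R₍25₎(1 + αΔT) = 6.723×10^-4 × (1 + 0.0039×92) = 9.135×10^-4 Ω
P = I²R = (386)² × 9.135×10^-4 = 136 W

136 W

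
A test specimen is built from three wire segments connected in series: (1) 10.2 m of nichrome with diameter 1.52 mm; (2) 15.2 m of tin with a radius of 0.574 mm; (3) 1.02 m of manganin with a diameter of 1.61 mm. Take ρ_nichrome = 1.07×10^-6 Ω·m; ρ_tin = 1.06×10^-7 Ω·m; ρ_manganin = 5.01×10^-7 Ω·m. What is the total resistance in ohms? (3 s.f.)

Seg 1: A = π(d/2)² = π(7.6000e-04 m)² = 1.815e-06 m²
R_1 = (1.07×10^-6)(10.2)/(1.815e-06) = 6.015 Ω
Seg 2: A = πr² = π(5.7400e-04 m)² = 1.035e-06 m²
R_2 = (1.06×10^-7)(15.2)/(1.035e-06) = 1.557 Ω
Seg 3: A = π(d/2)² = π(8.0500e-04 m)² = 2.036e-06 m²
R_3 = (5.01×10^-7)(1.02)/(2.036e-06) = 0.251 Ω
R_total = R_1 + R_2 + R_3 = 7.82 Ω

7.82 Ω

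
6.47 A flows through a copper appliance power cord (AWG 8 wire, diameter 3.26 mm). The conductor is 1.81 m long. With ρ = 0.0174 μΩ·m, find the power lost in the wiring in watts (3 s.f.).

ρ = 0.0174 μΩ·m = 1.74×10^-8 Ω·m
A = π(3.26/2 mm)² = π(1.6300e-03 m)² = 8.347e-06 m²
R = ρL/A = (1.74×10^-8)(1.81)/(8.347e-06) = 0.003773 Ω
P = I²R = (6.47)² × 0.003773 = 0.158 W

0.158 W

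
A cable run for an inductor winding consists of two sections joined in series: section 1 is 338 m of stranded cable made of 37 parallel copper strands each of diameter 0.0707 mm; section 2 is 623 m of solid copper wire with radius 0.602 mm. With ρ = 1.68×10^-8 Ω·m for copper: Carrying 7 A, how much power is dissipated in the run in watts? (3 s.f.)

Section 1: A_strand = π(3.5350e-05)² = 3.926e-09 m²; R₁ = ρL/(N·A_s) = (1.68×10^-8)(338)/(37×3.926e-09) = 39.09 Ω
Section 2: A = πr² = π(6.0200e-04 m)² = 1.139e-06 m²
R₂ = (1.68×10^-8)(623)/(1.139e-06) = 9.193 Ω
R = R₁ + R₂ = 48.29 Ω
P = I²R = (7)² × 48.29 = 2370 W

2370 W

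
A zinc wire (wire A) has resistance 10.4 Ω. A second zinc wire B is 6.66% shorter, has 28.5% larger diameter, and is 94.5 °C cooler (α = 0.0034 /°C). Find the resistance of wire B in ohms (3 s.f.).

R ∝ ρL/d² with ρ ∝ (1+αΔT), so R_B/R_A = (1 − 6.66/100) × (1 + 28.5/100)⁻² × (1 − 0.0034×94.5)
= 0.9334 × 0.6056 × 0.6787 = 0.3836
R_B = 0.3836 × 10.4 = 3.99 Ω

3.99 Ω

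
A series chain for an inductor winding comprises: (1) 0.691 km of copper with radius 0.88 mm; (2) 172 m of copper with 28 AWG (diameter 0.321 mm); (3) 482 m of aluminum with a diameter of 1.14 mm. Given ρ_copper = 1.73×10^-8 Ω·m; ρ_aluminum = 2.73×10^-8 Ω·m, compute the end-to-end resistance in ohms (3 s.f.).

Seg 1: A = πr² = π(8.8000e-04 m)² = 2.433e-06 m²
R_1 = (1.73×10^-8)(691)/(2.433e-06) = 4.914 Ω
Seg 2: A = π(0.321/2 mm)² = π(1.6050e-04 m)² = 8.093e-08 m²
R_2 = (1.73×10^-8)(172)/(8.093e-08) = 36.77 Ω
Seg 3: A = π(d/2)² = π(5.7000e-04 m)² = 1.021e-06 m²
R_3 = (2.73×10^-8)(482)/(1.021e-06) = 12.89 Ω
R_total = R_1 + R_2 + R_3 = 54.6 Ω

54.6 Ω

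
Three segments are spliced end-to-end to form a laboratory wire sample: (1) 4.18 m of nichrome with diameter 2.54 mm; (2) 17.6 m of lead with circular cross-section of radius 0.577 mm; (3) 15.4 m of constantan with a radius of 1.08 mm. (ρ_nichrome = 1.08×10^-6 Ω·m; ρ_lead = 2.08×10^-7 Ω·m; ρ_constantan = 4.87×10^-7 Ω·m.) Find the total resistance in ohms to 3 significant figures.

6.44 Ω

Seg 1: A = π(d/2)² = π(1.2700e-03 m)² = 5.067e-06 m²
R_1 = (1.08×10^-6)(4.18)/(5.067e-06) = 0.8909 Ω
Seg 2: A = πr² = π(5.7700e-04 m)² = 1.046e-06 m²
R_2 = (2.08×10^-7)(17.6)/(1.046e-06) = 3.5 Ω
Seg 3: A = πr² = π(1.0800e-03 m)² = 3.664e-06 m²
R_3 = (4.87×10^-7)(15.4)/(3.664e-06) = 2.047 Ω
R_total = R_1 + R_2 + R_3 = 6.44 Ω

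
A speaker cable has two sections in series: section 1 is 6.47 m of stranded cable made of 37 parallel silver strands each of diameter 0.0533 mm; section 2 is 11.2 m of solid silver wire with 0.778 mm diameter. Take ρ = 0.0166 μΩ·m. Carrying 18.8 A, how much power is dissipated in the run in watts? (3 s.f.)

598 W

ρ = 0.0166 μΩ·m = 1.66×10^-8 Ω·m
Section 1: A_strand = π(2.6650e-05)² = 2.231e-09 m²; R₁ = ρL/(N·A_s) = (1.66×10^-8)(6.47)/(37×2.231e-09) = 1.301 Ω
Section 2: A = π(d/2)² = π(3.8900e-04 m)² = 4.754e-07 m²
R₂ = (1.66×10^-8)(11.2)/(4.754e-07) = 0.3911 Ω
R = R₁ + R₂ = 1.692 Ω
P = I²R = (18.8)² × 1.692 = 598 W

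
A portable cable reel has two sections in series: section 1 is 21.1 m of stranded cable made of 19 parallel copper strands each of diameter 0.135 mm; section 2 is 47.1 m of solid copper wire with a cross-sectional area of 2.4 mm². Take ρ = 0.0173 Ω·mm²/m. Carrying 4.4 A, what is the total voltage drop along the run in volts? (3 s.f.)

ρ = 0.0173 Ω·mm²/m = 1.73×10^-8 Ω·m
Section 1: A_strand = π(6.7500e-05)² = 1.431e-08 m²; R₁ = ρL/(N·A_s) = (1.73×10^-8)(21.1)/(19×1.431e-08) = 1.342 Ω
Section 2: A = 2.4 mm² = 2.400e-06 m²
R₂ = (1.73×10^-8)(47.1)/(2.400e-06) = 0.3395 Ω
R = R₁ + R₂ = 1.682 Ω
V = IR = 4.4 × 1.682 = 7.40 V

7.40 V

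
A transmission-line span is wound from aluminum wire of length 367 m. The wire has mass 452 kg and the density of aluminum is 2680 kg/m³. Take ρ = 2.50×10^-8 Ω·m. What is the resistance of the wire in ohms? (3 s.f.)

A = m/(density·L) = 452/(2680×367) = 4.5956e-04 m²
R = ρL/A = (2.50×10^-8)(367)/(4.5956e-04) = 0.0200 Ω

0.0200 Ω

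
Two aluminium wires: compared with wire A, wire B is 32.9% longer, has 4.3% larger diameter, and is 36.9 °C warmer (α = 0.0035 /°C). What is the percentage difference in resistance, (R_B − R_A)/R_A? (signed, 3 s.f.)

R ∝ ρL/d² with ρ ∝ (1+αΔT), so R_B/R_A = (1 + 32.9/100) × (1 + 4.3/100)⁻² × (1 + 0.0035×36.9)
= 1.329 × 0.9193 × 1.129 = 1.379
(R_B − R_A)/R_A = 1.379 − 1 = 37.9%

37.9%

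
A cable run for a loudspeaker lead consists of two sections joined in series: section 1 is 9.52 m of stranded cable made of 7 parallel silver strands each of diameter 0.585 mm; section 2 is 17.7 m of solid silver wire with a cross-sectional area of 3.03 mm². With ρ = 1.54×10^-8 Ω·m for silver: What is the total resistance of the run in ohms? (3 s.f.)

Section 1: A_strand = π(2.9250e-04)² = 2.688e-07 m²; R₁ = ρL/(N·A_s) = (1.54×10^-8)(9.52)/(7×2.688e-07) = 0.07792 Ω
Section 2: A = 3.03 mm² = 3.030e-06 m²
R₂ = (1.54×10^-8)(17.7)/(3.030e-06) = 0.08996 Ω
R = R₁ + R₂ = 0.168 Ω

0.168 Ω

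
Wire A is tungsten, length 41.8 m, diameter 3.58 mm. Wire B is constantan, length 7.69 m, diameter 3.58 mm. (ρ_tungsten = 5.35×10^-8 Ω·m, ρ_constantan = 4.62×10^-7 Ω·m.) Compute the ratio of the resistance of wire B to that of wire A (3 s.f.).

R ∝ ρL/d², so R_B/R_A = (ρ_B/ρ_A) × (L_B/L_A)
= (4.62×10^-7/5.35×10^-8) × (7.69/41.8) = 1.59

1.59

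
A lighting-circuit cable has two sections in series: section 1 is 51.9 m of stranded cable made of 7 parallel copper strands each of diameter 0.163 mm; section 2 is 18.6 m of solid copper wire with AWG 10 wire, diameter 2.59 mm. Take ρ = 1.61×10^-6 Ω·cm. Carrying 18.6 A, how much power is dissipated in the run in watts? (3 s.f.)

2000 W

ρ = 1.61×10^-6 Ω·cm = 1.61×10^-8 Ω·m
Section 1: A_strand = π(8.1500e-05)² = 2.087e-08 m²; R₁ = ρL/(N·A_s) = (1.61×10^-8)(51.9)/(7×2.087e-08) = 5.72 Ω
Section 2: A = π(2.59/2 mm)² = π(1.2950e-03 m)² = 5.269e-06 m²
R₂ = (1.61×10^-8)(18.6)/(5.269e-06) = 0.05684 Ω
R = R₁ + R₂ = 5.777 Ω
P = I²R = (18.6)² × 5.777 = 2000 W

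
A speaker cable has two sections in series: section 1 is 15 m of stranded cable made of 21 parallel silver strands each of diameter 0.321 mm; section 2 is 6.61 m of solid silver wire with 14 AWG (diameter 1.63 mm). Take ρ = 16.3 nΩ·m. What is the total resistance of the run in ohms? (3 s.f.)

ρ = 16.3 nΩ·m = 1.63×10^-8 Ω·m
Section 1: A_strand = π(1.6050e-04)² = 8.093e-08 m²; R₁ = ρL/(N·A_s) = (1.63×10^-8)(15)/(21×8.093e-08) = 0.1439 Ω
Section 2: A = π(1.63/2 mm)² = π(8.1500e-04 m)² = 2.087e-06 m²
R₂ = (1.63×10^-8)(6.61)/(2.087e-06) = 0.05163 Ω
R = R₁ + R₂ = 0.195 Ω

0.195 Ω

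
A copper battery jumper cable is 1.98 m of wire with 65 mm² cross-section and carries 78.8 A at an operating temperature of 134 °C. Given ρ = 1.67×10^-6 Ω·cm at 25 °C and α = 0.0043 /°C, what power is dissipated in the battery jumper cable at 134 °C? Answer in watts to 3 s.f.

4.64 W

ρ = 1.67×10^-6 Ω·cm = 1.67×10^-8 Ω·m
A = 65 mm² = 6.500e-05 m²
R₍25₎ = ρL/A = (1.67×10^-8)(1.98)/(6.500e-05) = 5.087×10^-4 Ω
R₍134₎ = R₍25₎(1 + αΔT) = 5.087×10^-4 × (1 + 0.0043×109) = 7.471×10^-4 Ω
P = I²R = (78.8)² × 7.471×10^-4 = 4.64 W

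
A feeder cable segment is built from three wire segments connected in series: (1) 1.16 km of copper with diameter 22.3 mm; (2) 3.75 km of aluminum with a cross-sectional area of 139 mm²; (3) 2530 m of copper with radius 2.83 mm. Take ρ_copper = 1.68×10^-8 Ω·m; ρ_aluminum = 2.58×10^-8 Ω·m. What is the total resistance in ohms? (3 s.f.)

2.44 Ω

Seg 1: A = π(d/2)² = π(1.1150e-02 m)² = 3.906e-04 m²
R_1 = (1.68×10^-8)(1160)/(3.906e-04) = 0.0499 Ω
Seg 2: A = 139 mm² = 1.390e-04 m²
R_2 = (2.58×10^-8)(3750)/(1.390e-04) = 0.696 Ω
Seg 3: A = πr² = π(2.8300e-03 m)² = 2.516e-05 m²
R_3 = (1.68×10^-8)(2530)/(2.516e-05) = 1.689 Ω
R_total = R_1 + R_2 + R_3 = 2.44 Ω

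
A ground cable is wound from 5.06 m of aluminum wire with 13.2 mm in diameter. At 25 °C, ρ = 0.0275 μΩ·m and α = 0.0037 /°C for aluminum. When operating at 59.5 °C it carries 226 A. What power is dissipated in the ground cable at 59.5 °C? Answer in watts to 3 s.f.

ρ = 0.0275 μΩ·m = 2.75×10^-8 Ω·m
A = π(d/2)² = π(6.6000e-03 m)² = 1.368e-04 m²
R₍25₎ = ρL/A = (2.75×10^-8)(5.06)/(1.368e-04) = 0.001017 Ω
R₍59.5₎ = R₍25₎(1 + αΔT) = 0.001017 × (1 + 0.0037×34.5) = 0.001147 Ω
P = I²R = (226)² × 0.001147 = 58.6 W

58.6 W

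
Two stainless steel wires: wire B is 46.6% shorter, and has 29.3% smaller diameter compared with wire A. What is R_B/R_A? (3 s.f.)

R ∝ L/d², so R_B/R_A = (1 − 46.6/100) × (1 − 29.3/100)⁻²
= 0.534 × 2.001 = 1.07

1.07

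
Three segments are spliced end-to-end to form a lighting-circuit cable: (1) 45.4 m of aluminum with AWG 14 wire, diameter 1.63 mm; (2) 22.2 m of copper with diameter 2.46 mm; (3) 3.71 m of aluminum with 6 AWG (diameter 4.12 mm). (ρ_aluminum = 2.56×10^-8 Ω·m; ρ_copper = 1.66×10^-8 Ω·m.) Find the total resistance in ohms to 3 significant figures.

0.642 Ω

Seg 1: A = π(1.63/2 mm)² = π(8.1500e-04 m)² = 2.087e-06 m²
R_1 = (2.56×10^-8)(45.4)/(2.087e-06) = 0.557 Ω
Seg 2: A = π(d/2)² = π(1.2300e-03 m)² = 4.753e-06 m²
R_2 = (1.66×10^-8)(22.2)/(4.753e-06) = 0.07754 Ω
Seg 3: A = π(4.12/2 mm)² = π(2.0600e-03 m)² = 1.333e-05 m²
R_3 = (2.56×10^-8)(3.71)/(1.333e-05) = 0.007124 Ω
R_total = R_1 + R_2 + R_3 = 0.642 Ω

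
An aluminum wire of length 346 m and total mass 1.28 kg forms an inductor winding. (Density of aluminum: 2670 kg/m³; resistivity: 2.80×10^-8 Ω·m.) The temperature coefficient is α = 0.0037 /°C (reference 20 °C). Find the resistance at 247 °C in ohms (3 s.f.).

12.9 Ω

A = m/(density·L) = 1.28/(2670×346) = 1.3856e-06 m²
R = ρL/A = (2.80×10^-8)(346)/(1.3856e-06) = 6.992 Ω
R(247 °C) = 6.992 × (1 + 0.0037×227) = 12.9 Ω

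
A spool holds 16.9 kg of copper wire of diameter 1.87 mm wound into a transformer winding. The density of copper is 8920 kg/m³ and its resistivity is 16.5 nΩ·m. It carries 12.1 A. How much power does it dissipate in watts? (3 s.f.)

607 W

ρ = 16.5 nΩ·m = 1.65×10^-8 Ω·m
A = π(d/2)² = π(9.3500e-04 m)² = 2.7465e-06 m²
L = m/(density·A) = 16.9/(8920×2.7465e-06) = 689.8 m
R = ρL/A = (1.65×10^-8)(689.8)/(2.7465e-06) = 4.144 Ω
P = I²R = (12.1)² × 4.144 = 607 W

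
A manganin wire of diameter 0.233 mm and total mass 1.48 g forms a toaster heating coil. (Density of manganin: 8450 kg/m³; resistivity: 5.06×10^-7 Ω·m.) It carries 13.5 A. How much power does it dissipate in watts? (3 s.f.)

A = π(d/2)² = π(1.1650e-04 m)² = 4.2638e-08 m²
L = m/(density·A) = 0.00148/(8450×4.2638e-08) = 4.108 m
R = ρL/A = (5.06×10^-7)(4.108)/(4.2638e-08) = 48.75 Ω
P = I²R = (13.5)² × 48.75 = 8880 W

8880 W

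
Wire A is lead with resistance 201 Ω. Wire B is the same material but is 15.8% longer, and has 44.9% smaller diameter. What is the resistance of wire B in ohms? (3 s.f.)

R ∝ L/d², so R_B/R_A = (1 + 15.8/100) × (1 − 44.9/100)⁻²
= 1.158 × 3.294 = 3.814
R_B = 3.814 × 201 = 767 Ω

767 Ω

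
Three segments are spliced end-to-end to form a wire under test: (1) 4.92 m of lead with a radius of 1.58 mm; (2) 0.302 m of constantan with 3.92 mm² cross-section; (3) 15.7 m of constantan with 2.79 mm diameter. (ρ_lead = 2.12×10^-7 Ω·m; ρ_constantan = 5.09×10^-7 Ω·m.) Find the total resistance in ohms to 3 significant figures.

1.48 Ω

Seg 1: A = πr² = π(1.5800e-03 m)² = 7.843e-06 m²
R_1 = (2.12×10^-7)(4.92)/(7.843e-06) = 0.133 Ω
Seg 2: A = 3.92 mm² = 3.920e-06 m²
R_2 = (5.09×10^-7)(0.302)/(3.920e-06) = 0.03921 Ω
Seg 3: A = π(d/2)² = π(1.3950e-03 m)² = 6.114e-06 m²
R_3 = (5.09×10^-7)(15.7)/(6.114e-06) = 1.307 Ω
R_total = R_1 + R_2 + R_3 = 1.48 Ω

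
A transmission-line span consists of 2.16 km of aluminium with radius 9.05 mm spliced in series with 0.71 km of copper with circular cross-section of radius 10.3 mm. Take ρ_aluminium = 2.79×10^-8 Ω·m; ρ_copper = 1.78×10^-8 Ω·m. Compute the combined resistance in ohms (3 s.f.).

0.272 Ω

Segment 1: A = πr² = π(9.0500e-03 m)² = 2.573e-04 m²
R₁ = ρL/A = (2.79×10^-8)(2160)/(2.573e-04) = 0.2342 Ω
Segment 2: A = πr² = π(1.0300e-02 m)² = 3.333e-04 m²
R₂ = (1.78×10^-8)(710)/(3.333e-04) = 0.03792 Ω
R = R₁ + R₂ = 0.272 Ω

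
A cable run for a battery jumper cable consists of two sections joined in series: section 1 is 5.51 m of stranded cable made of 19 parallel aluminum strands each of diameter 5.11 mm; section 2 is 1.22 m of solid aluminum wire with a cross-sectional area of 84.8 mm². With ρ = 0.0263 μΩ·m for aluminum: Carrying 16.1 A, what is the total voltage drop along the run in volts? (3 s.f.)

0.0121 V

ρ = 0.0263 μΩ·m = 2.63×10^-8 Ω·m
Section 1: A_strand = π(2.5550e-03)² = 2.051e-05 m²; R₁ = ρL/(N·A_s) = (2.63×10^-8)(5.51)/(19×2.051e-05) = 3.719×10^-4 Ω
Section 2: A = 84.8 mm² = 8.480e-05 m²
R₂ = (2.63×10^-8)(1.22)/(8.480e-05) = 3.784×10^-4 Ω
R = R₁ + R₂ = 7.503×10^-4 Ω
V = IR = 16.1 × 7.503×10^-4 = 0.0121 V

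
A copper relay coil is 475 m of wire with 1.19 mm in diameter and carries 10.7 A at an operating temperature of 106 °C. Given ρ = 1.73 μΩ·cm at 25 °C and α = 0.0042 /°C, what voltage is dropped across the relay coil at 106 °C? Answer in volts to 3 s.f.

ρ = 1.73 μΩ·cm = 1.73×10^-8 Ω·m
A = π(d/2)² = π(5.9500e-04 m)² = 1.112e-06 m²
R₍25₎ = ρL/A = (1.73×10^-8)(475)/(1.112e-06) = 7.388 Ω
R₍106₎ = R₍25₎(1 + αΔT) = 7.388 × (1 + 0.0042×81) = 9.902 Ω
V = IR = 10.7 × 9.902 = 106 V

106 V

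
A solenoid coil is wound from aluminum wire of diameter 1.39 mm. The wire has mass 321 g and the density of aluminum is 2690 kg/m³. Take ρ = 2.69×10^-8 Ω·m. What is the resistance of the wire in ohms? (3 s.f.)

1.39 Ω

A = π(d/2)² = π(6.9500e-04 m)² = 1.5175e-06 m²
L = m/(density·A) = 0.321/(2690×1.5175e-06) = 78.64 m
R = ρL/A = (2.69×10^-8)(78.64)/(1.5175e-06) = 1.39 Ω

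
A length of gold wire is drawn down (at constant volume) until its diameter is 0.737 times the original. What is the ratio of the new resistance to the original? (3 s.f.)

3.39

Volume constant ⇒ L' = L/r² with r = 0.737. R' = ρL'/A' = ρ(L/r²)/(πr²d₀²/4) = R/r⁴.
Factor = 3.39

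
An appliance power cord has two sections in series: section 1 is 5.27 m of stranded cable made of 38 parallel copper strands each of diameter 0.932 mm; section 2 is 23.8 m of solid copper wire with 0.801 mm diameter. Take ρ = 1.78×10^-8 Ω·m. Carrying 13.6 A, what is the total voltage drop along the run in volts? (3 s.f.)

Section 1: A_strand = π(4.6600e-04)² = 6.822e-07 m²; R₁ = ρL/(N·A_s) = (1.78×10^-8)(5.27)/(38×6.822e-07) = 0.003618 Ω
Section 2: A = π(d/2)² = π(4.0050e-04 m)² = 5.039e-07 m²
R₂ = (1.78×10^-8)(23.8)/(5.039e-07) = 0.8407 Ω
R = R₁ + R₂ = 0.8443 Ω
V = IR = 13.6 × 0.8443 = 11.5 V

11.5 V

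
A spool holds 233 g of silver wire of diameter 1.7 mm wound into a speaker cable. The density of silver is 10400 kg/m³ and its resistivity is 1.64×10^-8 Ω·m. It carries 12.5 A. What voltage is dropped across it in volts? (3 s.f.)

0.891 V

A = π(d/2)² = π(8.5000e-04 m)² = 2.2698e-06 m²
L = m/(density·A) = 0.233/(10400×2.2698e-06) = 9.87 m
R = ρL/A = (1.64×10^-8)(9.87)/(2.2698e-06) = 0.07132 Ω
V = IR = 12.5 × 0.07132 = 0.891 V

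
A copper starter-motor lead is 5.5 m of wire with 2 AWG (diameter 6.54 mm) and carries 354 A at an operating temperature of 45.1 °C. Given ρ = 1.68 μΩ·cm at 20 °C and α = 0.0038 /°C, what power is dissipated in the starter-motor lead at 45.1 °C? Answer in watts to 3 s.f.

378 W

ρ = 1.68 μΩ·cm = 1.68×10^-8 Ω·m
A = π(6.54/2 mm)² = π(3.2700e-03 m)² = 3.359e-05 m²
R₍20₎ = ρL/A = (1.68×10^-8)(5.5)/(3.359e-05) = 0.002751 Ω
R₍45.1₎ = R₍20₎(1 + αΔT) = 0.002751 × (1 + 0.0038×25.1) = 0.003013 Ω
P = I²R = (354)² × 0.003013 = 378 W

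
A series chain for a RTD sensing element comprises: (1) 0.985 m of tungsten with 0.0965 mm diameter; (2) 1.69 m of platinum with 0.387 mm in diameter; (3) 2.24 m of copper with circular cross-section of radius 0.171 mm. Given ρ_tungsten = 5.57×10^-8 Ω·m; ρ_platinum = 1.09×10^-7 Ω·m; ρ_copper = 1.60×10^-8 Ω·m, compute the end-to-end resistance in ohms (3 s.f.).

9.46 Ω

Seg 1: A = π(d/2)² = π(4.8250e-05 m)² = 7.314e-09 m²
R_1 = (5.57×10^-8)(0.985)/(7.314e-09) = 7.501 Ω
Seg 2: A = π(d/2)² = π(1.9350e-04 m)² = 1.176e-07 m²
R_2 = (1.09×10^-7)(1.69)/(1.176e-07) = 1.566 Ω
Seg 3: A = πr² = π(1.7100e-04 m)² = 9.186e-08 m²
R_3 = (1.60×10^-8)(2.24)/(9.186e-08) = 0.3901 Ω
R_total = R_1 + R_2 + R_3 = 9.46 Ω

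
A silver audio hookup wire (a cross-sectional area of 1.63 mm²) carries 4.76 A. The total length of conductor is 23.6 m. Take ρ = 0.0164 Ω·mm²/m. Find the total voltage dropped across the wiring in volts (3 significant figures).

1.13 V

ρ = 0.0164 Ω·mm²/m = 1.64×10^-8 Ω·m
A = 1.63 mm² = 1.630e-06 m²
R = ρL/A = (1.64×10^-8)(23.6)/(1.630e-06) = 0.2374 Ω
V = IR = 4.76 × 0.2374 = 1.13 V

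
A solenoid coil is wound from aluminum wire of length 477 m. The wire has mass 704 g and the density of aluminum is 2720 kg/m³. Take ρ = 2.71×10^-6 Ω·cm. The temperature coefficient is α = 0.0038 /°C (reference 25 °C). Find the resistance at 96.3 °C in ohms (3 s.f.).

ρ = 2.71×10^-6 Ω·cm = 2.71×10^-8 Ω·m
A = m/(density·L) = 0.704/(2720×477) = 5.4261e-07 m²
R = ρL/A = (2.71×10^-8)(477)/(5.4261e-07) = 23.82 Ω
R(96.3 °C) = 23.82 × (1 + 0.0038×71.3) = 30.3 Ω

30.3 Ω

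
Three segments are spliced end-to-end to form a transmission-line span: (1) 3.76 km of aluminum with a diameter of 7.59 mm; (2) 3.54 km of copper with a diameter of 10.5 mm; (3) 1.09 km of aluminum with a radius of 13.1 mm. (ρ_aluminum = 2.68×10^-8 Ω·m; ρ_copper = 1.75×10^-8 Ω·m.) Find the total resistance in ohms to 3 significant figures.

Seg 1: A = π(d/2)² = π(3.7950e-03 m)² = 4.525e-05 m²
R_1 = (2.68×10^-8)(3760)/(4.525e-05) = 2.227 Ω
Seg 2: A = π(d/2)² = π(5.2500e-03 m)² = 8.659e-05 m²
R_2 = (1.75×10^-8)(3540)/(8.659e-05) = 0.7154 Ω
Seg 3: A = πr² = π(1.3100e-02 m)² = 5.391e-04 m²
R_3 = (2.68×10^-8)(1090)/(5.391e-04) = 0.05418 Ω
R_total = R_1 + R_2 + R_3 = 3.00 Ω

3.00 Ω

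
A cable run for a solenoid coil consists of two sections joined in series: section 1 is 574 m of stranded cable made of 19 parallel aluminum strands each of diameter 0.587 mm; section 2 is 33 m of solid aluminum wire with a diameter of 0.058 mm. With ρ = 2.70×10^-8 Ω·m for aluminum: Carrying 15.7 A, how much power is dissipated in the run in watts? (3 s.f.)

Section 1: A_strand = π(2.9350e-04)² = 2.706e-07 m²; R₁ = ρL/(N·A_s) = (2.70×10^-8)(574)/(19×2.706e-07) = 3.014 Ω
Section 2: A = π(d/2)² = π(2.9000e-05 m)² = 2.642e-09 m²
R₂ = (2.70×10^-8)(33)/(2.642e-09) = 337.2 Ω
R = R₁ + R₂ = 340.2 Ω
P = I²R = (15.7)² × 340.2 = 83900 W

83900 W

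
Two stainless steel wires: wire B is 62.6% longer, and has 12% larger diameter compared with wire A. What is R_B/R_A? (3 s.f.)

R ∝ L/d², so R_B/R_A = (1 + 62.6/100) × (1 + 12/100)⁻²
= 1.626 × 0.7972 = 1.30

1.30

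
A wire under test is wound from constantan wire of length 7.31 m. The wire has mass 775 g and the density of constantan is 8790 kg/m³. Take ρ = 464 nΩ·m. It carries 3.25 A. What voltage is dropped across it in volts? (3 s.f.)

ρ = 464 nΩ·m = 4.64×10^-7 Ω·m
A = m/(density·L) = 0.775/(8790×7.31) = 1.2061e-05 m²
R = ρL/A = (4.64×10^-7)(7.31)/(1.2061e-05) = 0.2812 Ω
V = IR = 3.25 × 0.2812 = 0.914 V

0.914 V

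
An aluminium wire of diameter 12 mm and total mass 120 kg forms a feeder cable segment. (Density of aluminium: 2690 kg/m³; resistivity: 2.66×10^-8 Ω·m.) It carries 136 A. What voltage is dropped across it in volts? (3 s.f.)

A = π(d/2)² = π(6.0000e-03 m)² = 1.1310e-04 m²
L = m/(density·A) = 120/(2690×1.1310e-04) = 394.4 m
R = ρL/A = (2.66×10^-8)(394.4)/(1.1310e-04) = 0.09277 Ω
V = IR = 136 × 0.09277 = 12.6 V

12.6 V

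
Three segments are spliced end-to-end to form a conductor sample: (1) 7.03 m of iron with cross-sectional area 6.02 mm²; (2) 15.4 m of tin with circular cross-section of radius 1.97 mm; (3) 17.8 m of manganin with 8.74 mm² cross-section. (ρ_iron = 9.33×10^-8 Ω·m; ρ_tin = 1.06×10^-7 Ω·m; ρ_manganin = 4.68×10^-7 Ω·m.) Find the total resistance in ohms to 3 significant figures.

1.20 Ω

Seg 1: A = 6.02 mm² = 6.020e-06 m²
R_1 = (9.33×10^-8)(7.03)/(6.020e-06) = 0.109 Ω
Seg 2: A = πr² = π(1.9700e-03 m)² = 1.219e-05 m²
R_2 = (1.06×10^-7)(15.4)/(1.219e-05) = 0.1339 Ω
Seg 3: A = 8.74 mm² = 8.740e-06 m²
R_3 = (4.68×10^-7)(17.8)/(8.740e-06) = 0.9531 Ω
R_total = R_1 + R_2 + R_3 = 1.20 Ω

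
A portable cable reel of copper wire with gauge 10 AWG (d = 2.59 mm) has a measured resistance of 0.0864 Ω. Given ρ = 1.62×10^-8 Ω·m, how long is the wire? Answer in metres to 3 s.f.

28.1 m

A = π(2.59/2 mm)² = π(1.2950e-03 m)² = 5.269e-06 m²
L = RA/ρ = (0.0864)(5.269e-06)/(1.62×10^-8) = 28.1 m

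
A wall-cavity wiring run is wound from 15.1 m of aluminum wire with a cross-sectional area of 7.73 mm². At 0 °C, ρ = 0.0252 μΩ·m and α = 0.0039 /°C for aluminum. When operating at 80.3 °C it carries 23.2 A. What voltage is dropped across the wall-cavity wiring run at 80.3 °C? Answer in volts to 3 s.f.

1.50 V

ρ = 0.0252 μΩ·m = 2.52×10^-8 Ω·m
A = 7.73 mm² = 7.730e-06 m²
R₍0₎ = ρL/A = (2.52×10^-8)(15.1)/(7.730e-06) = 0.04923 Ω
R₍80.3₎ = R₍0₎(1 + αΔT) = 0.04923 × (1 + 0.0039×80.3) = 0.06464 Ω
V = IR = 23.2 × 0.06464 = 1.50 V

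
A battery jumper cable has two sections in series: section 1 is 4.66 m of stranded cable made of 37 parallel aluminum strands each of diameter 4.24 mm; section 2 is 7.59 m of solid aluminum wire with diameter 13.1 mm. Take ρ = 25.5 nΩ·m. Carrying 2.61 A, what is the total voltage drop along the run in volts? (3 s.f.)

ρ = 25.5 nΩ·m = 2.55×10^-8 Ω·m
Section 1: A_strand = π(2.1200e-03)² = 1.412e-05 m²; R₁ = ρL/(N·A_s) = (2.55×10^-8)(4.66)/(37×1.412e-05) = 2.275×10^-4 Ω
Section 2: A = π(d/2)² = π(6.5500e-03 m)² = 1.348e-04 m²
R₂ = (2.55×10^-8)(7.59)/(1.348e-04) = 0.001436 Ω
R = R₁ + R₂ = 0.001663 Ω
V = IR = 2.61 × 0.001663 = 0.00434 V

0.00434 V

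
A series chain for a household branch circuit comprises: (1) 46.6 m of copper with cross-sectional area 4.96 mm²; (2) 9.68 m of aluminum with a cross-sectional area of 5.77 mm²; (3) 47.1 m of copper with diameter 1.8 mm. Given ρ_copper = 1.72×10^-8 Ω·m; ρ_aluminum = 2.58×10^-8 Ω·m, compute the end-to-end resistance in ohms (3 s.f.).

0.523 Ω

Seg 1: A = 4.96 mm² = 4.960e-06 m²
R_1 = (1.72×10^-8)(46.6)/(4.960e-06) = 0.1616 Ω
Seg 2: A = 5.77 mm² = 5.770e-06 m²
R_2 = (2.58×10^-8)(9.68)/(5.770e-06) = 0.04328 Ω
Seg 3: A = π(d/2)² = π(9.0000e-04 m)² = 2.545e-06 m²
R_3 = (1.72×10^-8)(47.1)/(2.545e-06) = 0.3184 Ω
R_total = R_1 + R_2 + R_3 = 0.523 Ω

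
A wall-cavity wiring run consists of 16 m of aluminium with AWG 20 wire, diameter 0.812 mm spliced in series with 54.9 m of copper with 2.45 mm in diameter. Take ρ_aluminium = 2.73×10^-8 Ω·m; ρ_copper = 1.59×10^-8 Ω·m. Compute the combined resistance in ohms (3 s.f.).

Segment 1: A = π(0.812/2 mm)² = π(4.0600e-04 m)² = 5.178e-07 m²
R₁ = ρL/A = (2.73×10^-8)(16)/(5.178e-07) = 0.8435 Ω
Segment 2: A = π(d/2)² = π(1.2250e-03 m)² = 4.714e-06 m²
R₂ = (1.59×10^-8)(54.9)/(4.714e-06) = 0.1852 Ω
R = R₁ + R₂ = 1.03 Ω

1.03 Ω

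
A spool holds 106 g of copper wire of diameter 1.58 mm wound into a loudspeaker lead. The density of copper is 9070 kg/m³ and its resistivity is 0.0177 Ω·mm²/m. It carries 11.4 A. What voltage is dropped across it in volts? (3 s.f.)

0.613 V

ρ = 0.0177 Ω·mm²/m = 1.77×10^-8 Ω·m
A = π(d/2)² = π(7.9000e-04 m)² = 1.9607e-06 m²
L = m/(density·A) = 0.106/(9070×1.9607e-06) = 5.961 m
R = ρL/A = (1.77×10^-8)(5.961)/(1.9607e-06) = 0.05381 Ω
V = IR = 11.4 × 0.05381 = 0.613 V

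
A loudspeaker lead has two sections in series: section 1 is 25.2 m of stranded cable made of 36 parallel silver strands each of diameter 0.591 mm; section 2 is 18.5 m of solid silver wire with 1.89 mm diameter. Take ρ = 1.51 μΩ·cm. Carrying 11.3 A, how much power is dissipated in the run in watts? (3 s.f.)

ρ = 1.51 μΩ·cm = 1.51×10^-8 Ω·m
Section 1: A_strand = π(2.9550e-04)² = 2.743e-07 m²; R₁ = ρL/(N·A_s) = (1.51×10^-8)(25.2)/(36×2.743e-07) = 0.03853 Ω
Section 2: A = π(d/2)² = π(9.4500e-04 m)² = 2.806e-06 m²
R₂ = (1.51×10^-8)(18.5)/(2.806e-06) = 0.09957 Ω
R = R₁ + R₂ = 0.1381 Ω
P = I²R = (11.3)² × 0.1381 = 17.6 W

17.6 W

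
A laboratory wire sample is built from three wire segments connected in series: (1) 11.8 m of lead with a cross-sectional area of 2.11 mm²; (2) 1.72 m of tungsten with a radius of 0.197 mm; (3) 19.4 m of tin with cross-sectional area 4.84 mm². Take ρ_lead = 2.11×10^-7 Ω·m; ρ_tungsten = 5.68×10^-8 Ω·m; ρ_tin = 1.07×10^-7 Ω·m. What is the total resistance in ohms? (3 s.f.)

2.41 Ω

Seg 1: A = 2.11 mm² = 2.110e-06 m²
R_1 = (2.11×10^-7)(11.8)/(2.110e-06) = 1.18 Ω
Seg 2: A = πr² = π(1.9700e-04 m)² = 1.219e-07 m²
R_2 = (5.68×10^-8)(1.72)/(1.219e-07) = 0.8013 Ω
Seg 3: A = 4.84 mm² = 4.840e-06 m²
R_3 = (1.07×10^-7)(19.4)/(4.840e-06) = 0.4289 Ω
R_total = R_1 + R_2 + R_3 = 2.41 Ω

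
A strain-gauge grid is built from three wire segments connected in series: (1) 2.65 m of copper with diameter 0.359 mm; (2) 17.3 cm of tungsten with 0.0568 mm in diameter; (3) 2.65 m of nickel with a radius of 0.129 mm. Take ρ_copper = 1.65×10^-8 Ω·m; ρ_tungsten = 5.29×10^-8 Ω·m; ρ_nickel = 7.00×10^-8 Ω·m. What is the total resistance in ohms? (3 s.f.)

7.59 Ω

Seg 1: A = π(d/2)² = π(1.7950e-04 m)² = 1.012e-07 m²
R_1 = (1.65×10^-8)(2.65)/(1.012e-07) = 0.432 Ω
Seg 2: A = π(d/2)² = π(2.8400e-05 m)² = 2.534e-09 m²
R_2 = (5.29×10^-8)(0.173)/(2.534e-09) = 3.612 Ω
Seg 3: A = πr² = π(1.2900e-04 m)² = 5.228e-08 m²
R_3 = (7.00×10^-8)(2.65)/(5.228e-08) = 3.548 Ω
R_total = R_1 + R_2 + R_3 = 7.59 Ω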